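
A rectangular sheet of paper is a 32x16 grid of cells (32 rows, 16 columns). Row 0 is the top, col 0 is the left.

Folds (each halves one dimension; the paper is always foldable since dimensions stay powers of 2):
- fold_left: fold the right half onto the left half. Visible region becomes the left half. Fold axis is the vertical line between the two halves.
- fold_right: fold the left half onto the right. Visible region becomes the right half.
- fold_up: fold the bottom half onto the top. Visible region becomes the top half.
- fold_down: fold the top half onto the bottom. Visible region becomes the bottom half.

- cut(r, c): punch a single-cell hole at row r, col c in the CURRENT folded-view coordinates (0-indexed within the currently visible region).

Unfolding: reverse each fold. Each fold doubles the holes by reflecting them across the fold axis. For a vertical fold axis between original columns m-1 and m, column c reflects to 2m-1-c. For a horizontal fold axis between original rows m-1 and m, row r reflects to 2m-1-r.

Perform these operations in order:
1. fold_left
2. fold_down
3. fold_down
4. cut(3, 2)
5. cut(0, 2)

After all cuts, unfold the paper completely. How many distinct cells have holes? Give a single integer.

Answer: 16

Derivation:
Op 1 fold_left: fold axis v@8; visible region now rows[0,32) x cols[0,8) = 32x8
Op 2 fold_down: fold axis h@16; visible region now rows[16,32) x cols[0,8) = 16x8
Op 3 fold_down: fold axis h@24; visible region now rows[24,32) x cols[0,8) = 8x8
Op 4 cut(3, 2): punch at orig (27,2); cuts so far [(27, 2)]; region rows[24,32) x cols[0,8) = 8x8
Op 5 cut(0, 2): punch at orig (24,2); cuts so far [(24, 2), (27, 2)]; region rows[24,32) x cols[0,8) = 8x8
Unfold 1 (reflect across h@24): 4 holes -> [(20, 2), (23, 2), (24, 2), (27, 2)]
Unfold 2 (reflect across h@16): 8 holes -> [(4, 2), (7, 2), (8, 2), (11, 2), (20, 2), (23, 2), (24, 2), (27, 2)]
Unfold 3 (reflect across v@8): 16 holes -> [(4, 2), (4, 13), (7, 2), (7, 13), (8, 2), (8, 13), (11, 2), (11, 13), (20, 2), (20, 13), (23, 2), (23, 13), (24, 2), (24, 13), (27, 2), (27, 13)]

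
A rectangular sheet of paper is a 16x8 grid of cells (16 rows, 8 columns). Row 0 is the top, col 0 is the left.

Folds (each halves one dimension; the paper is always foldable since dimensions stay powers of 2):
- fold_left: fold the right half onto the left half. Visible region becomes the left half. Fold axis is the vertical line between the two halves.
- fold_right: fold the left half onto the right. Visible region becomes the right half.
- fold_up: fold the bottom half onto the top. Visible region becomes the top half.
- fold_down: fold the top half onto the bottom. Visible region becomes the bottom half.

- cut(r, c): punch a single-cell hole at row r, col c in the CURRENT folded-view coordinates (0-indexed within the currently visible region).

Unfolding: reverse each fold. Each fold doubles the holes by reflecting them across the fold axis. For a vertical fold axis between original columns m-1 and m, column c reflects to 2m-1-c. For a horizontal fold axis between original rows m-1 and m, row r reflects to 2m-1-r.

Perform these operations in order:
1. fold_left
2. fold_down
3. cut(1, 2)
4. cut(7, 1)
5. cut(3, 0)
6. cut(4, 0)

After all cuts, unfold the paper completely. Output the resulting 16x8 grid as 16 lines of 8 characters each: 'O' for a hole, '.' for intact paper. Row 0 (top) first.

Op 1 fold_left: fold axis v@4; visible region now rows[0,16) x cols[0,4) = 16x4
Op 2 fold_down: fold axis h@8; visible region now rows[8,16) x cols[0,4) = 8x4
Op 3 cut(1, 2): punch at orig (9,2); cuts so far [(9, 2)]; region rows[8,16) x cols[0,4) = 8x4
Op 4 cut(7, 1): punch at orig (15,1); cuts so far [(9, 2), (15, 1)]; region rows[8,16) x cols[0,4) = 8x4
Op 5 cut(3, 0): punch at orig (11,0); cuts so far [(9, 2), (11, 0), (15, 1)]; region rows[8,16) x cols[0,4) = 8x4
Op 6 cut(4, 0): punch at orig (12,0); cuts so far [(9, 2), (11, 0), (12, 0), (15, 1)]; region rows[8,16) x cols[0,4) = 8x4
Unfold 1 (reflect across h@8): 8 holes -> [(0, 1), (3, 0), (4, 0), (6, 2), (9, 2), (11, 0), (12, 0), (15, 1)]
Unfold 2 (reflect across v@4): 16 holes -> [(0, 1), (0, 6), (3, 0), (3, 7), (4, 0), (4, 7), (6, 2), (6, 5), (9, 2), (9, 5), (11, 0), (11, 7), (12, 0), (12, 7), (15, 1), (15, 6)]

Answer: .O....O.
........
........
O......O
O......O
........
..O..O..
........
........
..O..O..
........
O......O
O......O
........
........
.O....O.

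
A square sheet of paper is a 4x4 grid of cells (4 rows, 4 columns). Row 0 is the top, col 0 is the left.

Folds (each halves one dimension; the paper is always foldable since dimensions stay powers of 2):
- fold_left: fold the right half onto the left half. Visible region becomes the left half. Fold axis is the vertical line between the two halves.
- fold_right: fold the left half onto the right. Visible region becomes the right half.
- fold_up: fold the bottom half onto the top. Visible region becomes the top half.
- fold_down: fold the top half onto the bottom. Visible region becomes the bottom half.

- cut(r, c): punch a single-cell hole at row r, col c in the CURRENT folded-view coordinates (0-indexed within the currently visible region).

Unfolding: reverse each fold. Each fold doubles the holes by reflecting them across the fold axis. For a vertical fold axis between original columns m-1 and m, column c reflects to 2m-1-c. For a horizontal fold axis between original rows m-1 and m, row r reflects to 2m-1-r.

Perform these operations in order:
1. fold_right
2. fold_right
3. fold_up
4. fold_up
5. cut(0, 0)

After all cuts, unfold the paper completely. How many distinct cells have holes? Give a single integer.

Op 1 fold_right: fold axis v@2; visible region now rows[0,4) x cols[2,4) = 4x2
Op 2 fold_right: fold axis v@3; visible region now rows[0,4) x cols[3,4) = 4x1
Op 3 fold_up: fold axis h@2; visible region now rows[0,2) x cols[3,4) = 2x1
Op 4 fold_up: fold axis h@1; visible region now rows[0,1) x cols[3,4) = 1x1
Op 5 cut(0, 0): punch at orig (0,3); cuts so far [(0, 3)]; region rows[0,1) x cols[3,4) = 1x1
Unfold 1 (reflect across h@1): 2 holes -> [(0, 3), (1, 3)]
Unfold 2 (reflect across h@2): 4 holes -> [(0, 3), (1, 3), (2, 3), (3, 3)]
Unfold 3 (reflect across v@3): 8 holes -> [(0, 2), (0, 3), (1, 2), (1, 3), (2, 2), (2, 3), (3, 2), (3, 3)]
Unfold 4 (reflect across v@2): 16 holes -> [(0, 0), (0, 1), (0, 2), (0, 3), (1, 0), (1, 1), (1, 2), (1, 3), (2, 0), (2, 1), (2, 2), (2, 3), (3, 0), (3, 1), (3, 2), (3, 3)]

Answer: 16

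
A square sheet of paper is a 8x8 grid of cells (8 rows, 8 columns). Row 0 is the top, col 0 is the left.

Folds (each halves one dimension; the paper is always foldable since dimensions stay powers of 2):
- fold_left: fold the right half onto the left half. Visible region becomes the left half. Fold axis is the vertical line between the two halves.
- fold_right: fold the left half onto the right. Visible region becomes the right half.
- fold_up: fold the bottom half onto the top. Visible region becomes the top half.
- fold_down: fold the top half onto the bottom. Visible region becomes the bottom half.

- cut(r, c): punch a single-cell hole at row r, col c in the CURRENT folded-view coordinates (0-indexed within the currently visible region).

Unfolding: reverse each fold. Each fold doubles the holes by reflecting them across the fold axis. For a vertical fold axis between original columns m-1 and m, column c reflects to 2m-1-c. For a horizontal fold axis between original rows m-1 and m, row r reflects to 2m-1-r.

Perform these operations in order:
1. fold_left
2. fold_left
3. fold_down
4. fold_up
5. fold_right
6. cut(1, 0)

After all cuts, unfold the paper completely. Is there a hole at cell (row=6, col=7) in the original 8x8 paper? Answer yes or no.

Answer: yes

Derivation:
Op 1 fold_left: fold axis v@4; visible region now rows[0,8) x cols[0,4) = 8x4
Op 2 fold_left: fold axis v@2; visible region now rows[0,8) x cols[0,2) = 8x2
Op 3 fold_down: fold axis h@4; visible region now rows[4,8) x cols[0,2) = 4x2
Op 4 fold_up: fold axis h@6; visible region now rows[4,6) x cols[0,2) = 2x2
Op 5 fold_right: fold axis v@1; visible region now rows[4,6) x cols[1,2) = 2x1
Op 6 cut(1, 0): punch at orig (5,1); cuts so far [(5, 1)]; region rows[4,6) x cols[1,2) = 2x1
Unfold 1 (reflect across v@1): 2 holes -> [(5, 0), (5, 1)]
Unfold 2 (reflect across h@6): 4 holes -> [(5, 0), (5, 1), (6, 0), (6, 1)]
Unfold 3 (reflect across h@4): 8 holes -> [(1, 0), (1, 1), (2, 0), (2, 1), (5, 0), (5, 1), (6, 0), (6, 1)]
Unfold 4 (reflect across v@2): 16 holes -> [(1, 0), (1, 1), (1, 2), (1, 3), (2, 0), (2, 1), (2, 2), (2, 3), (5, 0), (5, 1), (5, 2), (5, 3), (6, 0), (6, 1), (6, 2), (6, 3)]
Unfold 5 (reflect across v@4): 32 holes -> [(1, 0), (1, 1), (1, 2), (1, 3), (1, 4), (1, 5), (1, 6), (1, 7), (2, 0), (2, 1), (2, 2), (2, 3), (2, 4), (2, 5), (2, 6), (2, 7), (5, 0), (5, 1), (5, 2), (5, 3), (5, 4), (5, 5), (5, 6), (5, 7), (6, 0), (6, 1), (6, 2), (6, 3), (6, 4), (6, 5), (6, 6), (6, 7)]
Holes: [(1, 0), (1, 1), (1, 2), (1, 3), (1, 4), (1, 5), (1, 6), (1, 7), (2, 0), (2, 1), (2, 2), (2, 3), (2, 4), (2, 5), (2, 6), (2, 7), (5, 0), (5, 1), (5, 2), (5, 3), (5, 4), (5, 5), (5, 6), (5, 7), (6, 0), (6, 1), (6, 2), (6, 3), (6, 4), (6, 5), (6, 6), (6, 7)]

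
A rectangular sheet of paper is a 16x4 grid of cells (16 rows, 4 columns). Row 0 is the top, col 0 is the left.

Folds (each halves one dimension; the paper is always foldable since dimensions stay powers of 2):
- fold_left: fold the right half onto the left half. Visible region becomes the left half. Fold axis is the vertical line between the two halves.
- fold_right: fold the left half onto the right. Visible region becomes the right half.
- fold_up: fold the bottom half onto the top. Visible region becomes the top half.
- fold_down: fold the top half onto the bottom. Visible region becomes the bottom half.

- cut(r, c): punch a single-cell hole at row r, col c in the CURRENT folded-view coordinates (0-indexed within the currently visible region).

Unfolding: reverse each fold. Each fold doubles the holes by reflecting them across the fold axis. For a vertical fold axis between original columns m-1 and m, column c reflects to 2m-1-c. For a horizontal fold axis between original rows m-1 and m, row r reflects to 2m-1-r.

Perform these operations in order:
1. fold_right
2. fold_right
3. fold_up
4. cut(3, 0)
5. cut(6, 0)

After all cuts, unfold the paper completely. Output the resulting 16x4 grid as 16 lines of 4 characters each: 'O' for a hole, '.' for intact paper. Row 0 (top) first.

Answer: ....
....
....
OOOO
....
....
OOOO
....
....
OOOO
....
....
OOOO
....
....
....

Derivation:
Op 1 fold_right: fold axis v@2; visible region now rows[0,16) x cols[2,4) = 16x2
Op 2 fold_right: fold axis v@3; visible region now rows[0,16) x cols[3,4) = 16x1
Op 3 fold_up: fold axis h@8; visible region now rows[0,8) x cols[3,4) = 8x1
Op 4 cut(3, 0): punch at orig (3,3); cuts so far [(3, 3)]; region rows[0,8) x cols[3,4) = 8x1
Op 5 cut(6, 0): punch at orig (6,3); cuts so far [(3, 3), (6, 3)]; region rows[0,8) x cols[3,4) = 8x1
Unfold 1 (reflect across h@8): 4 holes -> [(3, 3), (6, 3), (9, 3), (12, 3)]
Unfold 2 (reflect across v@3): 8 holes -> [(3, 2), (3, 3), (6, 2), (6, 3), (9, 2), (9, 3), (12, 2), (12, 3)]
Unfold 3 (reflect across v@2): 16 holes -> [(3, 0), (3, 1), (3, 2), (3, 3), (6, 0), (6, 1), (6, 2), (6, 3), (9, 0), (9, 1), (9, 2), (9, 3), (12, 0), (12, 1), (12, 2), (12, 3)]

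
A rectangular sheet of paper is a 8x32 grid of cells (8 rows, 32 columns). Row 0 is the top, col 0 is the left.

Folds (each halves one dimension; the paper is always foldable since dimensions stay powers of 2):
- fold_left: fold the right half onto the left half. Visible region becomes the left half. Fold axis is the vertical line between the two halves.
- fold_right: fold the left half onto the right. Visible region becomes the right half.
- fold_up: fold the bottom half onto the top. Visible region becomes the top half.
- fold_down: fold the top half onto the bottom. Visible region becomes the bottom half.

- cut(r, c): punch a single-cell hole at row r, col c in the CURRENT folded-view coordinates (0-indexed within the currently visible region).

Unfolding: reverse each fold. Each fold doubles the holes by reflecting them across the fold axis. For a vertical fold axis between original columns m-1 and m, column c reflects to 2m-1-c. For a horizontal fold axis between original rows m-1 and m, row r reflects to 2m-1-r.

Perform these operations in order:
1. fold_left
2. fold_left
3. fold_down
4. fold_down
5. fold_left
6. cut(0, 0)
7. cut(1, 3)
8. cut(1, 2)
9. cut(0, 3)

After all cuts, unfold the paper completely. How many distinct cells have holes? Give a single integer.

Op 1 fold_left: fold axis v@16; visible region now rows[0,8) x cols[0,16) = 8x16
Op 2 fold_left: fold axis v@8; visible region now rows[0,8) x cols[0,8) = 8x8
Op 3 fold_down: fold axis h@4; visible region now rows[4,8) x cols[0,8) = 4x8
Op 4 fold_down: fold axis h@6; visible region now rows[6,8) x cols[0,8) = 2x8
Op 5 fold_left: fold axis v@4; visible region now rows[6,8) x cols[0,4) = 2x4
Op 6 cut(0, 0): punch at orig (6,0); cuts so far [(6, 0)]; region rows[6,8) x cols[0,4) = 2x4
Op 7 cut(1, 3): punch at orig (7,3); cuts so far [(6, 0), (7, 3)]; region rows[6,8) x cols[0,4) = 2x4
Op 8 cut(1, 2): punch at orig (7,2); cuts so far [(6, 0), (7, 2), (7, 3)]; region rows[6,8) x cols[0,4) = 2x4
Op 9 cut(0, 3): punch at orig (6,3); cuts so far [(6, 0), (6, 3), (7, 2), (7, 3)]; region rows[6,8) x cols[0,4) = 2x4
Unfold 1 (reflect across v@4): 8 holes -> [(6, 0), (6, 3), (6, 4), (6, 7), (7, 2), (7, 3), (7, 4), (7, 5)]
Unfold 2 (reflect across h@6): 16 holes -> [(4, 2), (4, 3), (4, 4), (4, 5), (5, 0), (5, 3), (5, 4), (5, 7), (6, 0), (6, 3), (6, 4), (6, 7), (7, 2), (7, 3), (7, 4), (7, 5)]
Unfold 3 (reflect across h@4): 32 holes -> [(0, 2), (0, 3), (0, 4), (0, 5), (1, 0), (1, 3), (1, 4), (1, 7), (2, 0), (2, 3), (2, 4), (2, 7), (3, 2), (3, 3), (3, 4), (3, 5), (4, 2), (4, 3), (4, 4), (4, 5), (5, 0), (5, 3), (5, 4), (5, 7), (6, 0), (6, 3), (6, 4), (6, 7), (7, 2), (7, 3), (7, 4), (7, 5)]
Unfold 4 (reflect across v@8): 64 holes -> [(0, 2), (0, 3), (0, 4), (0, 5), (0, 10), (0, 11), (0, 12), (0, 13), (1, 0), (1, 3), (1, 4), (1, 7), (1, 8), (1, 11), (1, 12), (1, 15), (2, 0), (2, 3), (2, 4), (2, 7), (2, 8), (2, 11), (2, 12), (2, 15), (3, 2), (3, 3), (3, 4), (3, 5), (3, 10), (3, 11), (3, 12), (3, 13), (4, 2), (4, 3), (4, 4), (4, 5), (4, 10), (4, 11), (4, 12), (4, 13), (5, 0), (5, 3), (5, 4), (5, 7), (5, 8), (5, 11), (5, 12), (5, 15), (6, 0), (6, 3), (6, 4), (6, 7), (6, 8), (6, 11), (6, 12), (6, 15), (7, 2), (7, 3), (7, 4), (7, 5), (7, 10), (7, 11), (7, 12), (7, 13)]
Unfold 5 (reflect across v@16): 128 holes -> [(0, 2), (0, 3), (0, 4), (0, 5), (0, 10), (0, 11), (0, 12), (0, 13), (0, 18), (0, 19), (0, 20), (0, 21), (0, 26), (0, 27), (0, 28), (0, 29), (1, 0), (1, 3), (1, 4), (1, 7), (1, 8), (1, 11), (1, 12), (1, 15), (1, 16), (1, 19), (1, 20), (1, 23), (1, 24), (1, 27), (1, 28), (1, 31), (2, 0), (2, 3), (2, 4), (2, 7), (2, 8), (2, 11), (2, 12), (2, 15), (2, 16), (2, 19), (2, 20), (2, 23), (2, 24), (2, 27), (2, 28), (2, 31), (3, 2), (3, 3), (3, 4), (3, 5), (3, 10), (3, 11), (3, 12), (3, 13), (3, 18), (3, 19), (3, 20), (3, 21), (3, 26), (3, 27), (3, 28), (3, 29), (4, 2), (4, 3), (4, 4), (4, 5), (4, 10), (4, 11), (4, 12), (4, 13), (4, 18), (4, 19), (4, 20), (4, 21), (4, 26), (4, 27), (4, 28), (4, 29), (5, 0), (5, 3), (5, 4), (5, 7), (5, 8), (5, 11), (5, 12), (5, 15), (5, 16), (5, 19), (5, 20), (5, 23), (5, 24), (5, 27), (5, 28), (5, 31), (6, 0), (6, 3), (6, 4), (6, 7), (6, 8), (6, 11), (6, 12), (6, 15), (6, 16), (6, 19), (6, 20), (6, 23), (6, 24), (6, 27), (6, 28), (6, 31), (7, 2), (7, 3), (7, 4), (7, 5), (7, 10), (7, 11), (7, 12), (7, 13), (7, 18), (7, 19), (7, 20), (7, 21), (7, 26), (7, 27), (7, 28), (7, 29)]

Answer: 128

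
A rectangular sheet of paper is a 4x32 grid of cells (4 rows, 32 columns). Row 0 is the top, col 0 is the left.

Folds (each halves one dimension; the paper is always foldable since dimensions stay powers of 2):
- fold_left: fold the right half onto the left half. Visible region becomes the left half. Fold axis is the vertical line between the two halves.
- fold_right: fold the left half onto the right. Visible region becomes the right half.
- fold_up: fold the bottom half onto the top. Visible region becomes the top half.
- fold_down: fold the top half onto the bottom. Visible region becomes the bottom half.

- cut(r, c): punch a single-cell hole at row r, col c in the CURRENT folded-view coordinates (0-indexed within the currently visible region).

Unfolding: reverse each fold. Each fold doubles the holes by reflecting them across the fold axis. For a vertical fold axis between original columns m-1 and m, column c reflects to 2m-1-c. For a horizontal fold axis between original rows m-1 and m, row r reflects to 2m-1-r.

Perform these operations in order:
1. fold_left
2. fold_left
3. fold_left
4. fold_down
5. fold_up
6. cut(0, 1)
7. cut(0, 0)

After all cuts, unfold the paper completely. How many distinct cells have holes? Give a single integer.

Op 1 fold_left: fold axis v@16; visible region now rows[0,4) x cols[0,16) = 4x16
Op 2 fold_left: fold axis v@8; visible region now rows[0,4) x cols[0,8) = 4x8
Op 3 fold_left: fold axis v@4; visible region now rows[0,4) x cols[0,4) = 4x4
Op 4 fold_down: fold axis h@2; visible region now rows[2,4) x cols[0,4) = 2x4
Op 5 fold_up: fold axis h@3; visible region now rows[2,3) x cols[0,4) = 1x4
Op 6 cut(0, 1): punch at orig (2,1); cuts so far [(2, 1)]; region rows[2,3) x cols[0,4) = 1x4
Op 7 cut(0, 0): punch at orig (2,0); cuts so far [(2, 0), (2, 1)]; region rows[2,3) x cols[0,4) = 1x4
Unfold 1 (reflect across h@3): 4 holes -> [(2, 0), (2, 1), (3, 0), (3, 1)]
Unfold 2 (reflect across h@2): 8 holes -> [(0, 0), (0, 1), (1, 0), (1, 1), (2, 0), (2, 1), (3, 0), (3, 1)]
Unfold 3 (reflect across v@4): 16 holes -> [(0, 0), (0, 1), (0, 6), (0, 7), (1, 0), (1, 1), (1, 6), (1, 7), (2, 0), (2, 1), (2, 6), (2, 7), (3, 0), (3, 1), (3, 6), (3, 7)]
Unfold 4 (reflect across v@8): 32 holes -> [(0, 0), (0, 1), (0, 6), (0, 7), (0, 8), (0, 9), (0, 14), (0, 15), (1, 0), (1, 1), (1, 6), (1, 7), (1, 8), (1, 9), (1, 14), (1, 15), (2, 0), (2, 1), (2, 6), (2, 7), (2, 8), (2, 9), (2, 14), (2, 15), (3, 0), (3, 1), (3, 6), (3, 7), (3, 8), (3, 9), (3, 14), (3, 15)]
Unfold 5 (reflect across v@16): 64 holes -> [(0, 0), (0, 1), (0, 6), (0, 7), (0, 8), (0, 9), (0, 14), (0, 15), (0, 16), (0, 17), (0, 22), (0, 23), (0, 24), (0, 25), (0, 30), (0, 31), (1, 0), (1, 1), (1, 6), (1, 7), (1, 8), (1, 9), (1, 14), (1, 15), (1, 16), (1, 17), (1, 22), (1, 23), (1, 24), (1, 25), (1, 30), (1, 31), (2, 0), (2, 1), (2, 6), (2, 7), (2, 8), (2, 9), (2, 14), (2, 15), (2, 16), (2, 17), (2, 22), (2, 23), (2, 24), (2, 25), (2, 30), (2, 31), (3, 0), (3, 1), (3, 6), (3, 7), (3, 8), (3, 9), (3, 14), (3, 15), (3, 16), (3, 17), (3, 22), (3, 23), (3, 24), (3, 25), (3, 30), (3, 31)]

Answer: 64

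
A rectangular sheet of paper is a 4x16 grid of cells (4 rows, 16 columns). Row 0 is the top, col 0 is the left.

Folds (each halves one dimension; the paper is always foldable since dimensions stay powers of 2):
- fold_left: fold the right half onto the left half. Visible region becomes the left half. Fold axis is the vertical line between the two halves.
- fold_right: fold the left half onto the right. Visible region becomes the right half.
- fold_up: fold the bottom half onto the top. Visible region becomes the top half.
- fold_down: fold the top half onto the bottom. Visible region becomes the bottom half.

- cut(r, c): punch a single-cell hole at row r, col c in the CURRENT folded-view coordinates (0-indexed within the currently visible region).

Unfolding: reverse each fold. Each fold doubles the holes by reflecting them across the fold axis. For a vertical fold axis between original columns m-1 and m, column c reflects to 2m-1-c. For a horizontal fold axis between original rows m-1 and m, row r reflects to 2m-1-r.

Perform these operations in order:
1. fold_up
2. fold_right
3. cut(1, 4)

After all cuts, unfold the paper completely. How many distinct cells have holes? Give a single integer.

Answer: 4

Derivation:
Op 1 fold_up: fold axis h@2; visible region now rows[0,2) x cols[0,16) = 2x16
Op 2 fold_right: fold axis v@8; visible region now rows[0,2) x cols[8,16) = 2x8
Op 3 cut(1, 4): punch at orig (1,12); cuts so far [(1, 12)]; region rows[0,2) x cols[8,16) = 2x8
Unfold 1 (reflect across v@8): 2 holes -> [(1, 3), (1, 12)]
Unfold 2 (reflect across h@2): 4 holes -> [(1, 3), (1, 12), (2, 3), (2, 12)]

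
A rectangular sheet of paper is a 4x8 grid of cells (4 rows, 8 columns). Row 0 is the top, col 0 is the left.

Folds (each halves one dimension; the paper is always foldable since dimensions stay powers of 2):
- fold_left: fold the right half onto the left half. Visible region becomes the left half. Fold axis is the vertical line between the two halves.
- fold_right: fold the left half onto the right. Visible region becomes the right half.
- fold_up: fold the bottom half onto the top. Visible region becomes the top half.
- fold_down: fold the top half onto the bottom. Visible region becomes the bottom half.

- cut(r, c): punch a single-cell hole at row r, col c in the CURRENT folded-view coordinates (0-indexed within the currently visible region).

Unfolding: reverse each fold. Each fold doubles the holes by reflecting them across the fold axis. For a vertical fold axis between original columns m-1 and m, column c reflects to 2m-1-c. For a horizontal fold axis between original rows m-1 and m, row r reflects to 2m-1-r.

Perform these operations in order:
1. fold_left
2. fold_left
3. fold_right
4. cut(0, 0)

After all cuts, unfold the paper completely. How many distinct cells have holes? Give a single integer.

Answer: 8

Derivation:
Op 1 fold_left: fold axis v@4; visible region now rows[0,4) x cols[0,4) = 4x4
Op 2 fold_left: fold axis v@2; visible region now rows[0,4) x cols[0,2) = 4x2
Op 3 fold_right: fold axis v@1; visible region now rows[0,4) x cols[1,2) = 4x1
Op 4 cut(0, 0): punch at orig (0,1); cuts so far [(0, 1)]; region rows[0,4) x cols[1,2) = 4x1
Unfold 1 (reflect across v@1): 2 holes -> [(0, 0), (0, 1)]
Unfold 2 (reflect across v@2): 4 holes -> [(0, 0), (0, 1), (0, 2), (0, 3)]
Unfold 3 (reflect across v@4): 8 holes -> [(0, 0), (0, 1), (0, 2), (0, 3), (0, 4), (0, 5), (0, 6), (0, 7)]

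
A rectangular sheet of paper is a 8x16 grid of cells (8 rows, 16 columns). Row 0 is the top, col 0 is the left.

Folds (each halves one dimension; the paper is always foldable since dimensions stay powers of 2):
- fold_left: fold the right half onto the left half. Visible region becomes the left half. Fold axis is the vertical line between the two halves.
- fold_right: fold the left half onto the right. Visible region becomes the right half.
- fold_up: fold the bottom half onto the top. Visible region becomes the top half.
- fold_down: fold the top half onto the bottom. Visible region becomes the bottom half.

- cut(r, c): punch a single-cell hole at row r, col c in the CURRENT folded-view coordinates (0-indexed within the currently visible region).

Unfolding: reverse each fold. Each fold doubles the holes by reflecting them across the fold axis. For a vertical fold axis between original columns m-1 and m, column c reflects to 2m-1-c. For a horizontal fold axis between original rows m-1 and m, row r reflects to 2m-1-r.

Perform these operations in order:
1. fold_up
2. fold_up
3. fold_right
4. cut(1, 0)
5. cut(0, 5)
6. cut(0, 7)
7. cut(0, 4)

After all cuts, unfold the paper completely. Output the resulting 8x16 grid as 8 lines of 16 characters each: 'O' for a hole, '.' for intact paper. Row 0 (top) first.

Op 1 fold_up: fold axis h@4; visible region now rows[0,4) x cols[0,16) = 4x16
Op 2 fold_up: fold axis h@2; visible region now rows[0,2) x cols[0,16) = 2x16
Op 3 fold_right: fold axis v@8; visible region now rows[0,2) x cols[8,16) = 2x8
Op 4 cut(1, 0): punch at orig (1,8); cuts so far [(1, 8)]; region rows[0,2) x cols[8,16) = 2x8
Op 5 cut(0, 5): punch at orig (0,13); cuts so far [(0, 13), (1, 8)]; region rows[0,2) x cols[8,16) = 2x8
Op 6 cut(0, 7): punch at orig (0,15); cuts so far [(0, 13), (0, 15), (1, 8)]; region rows[0,2) x cols[8,16) = 2x8
Op 7 cut(0, 4): punch at orig (0,12); cuts so far [(0, 12), (0, 13), (0, 15), (1, 8)]; region rows[0,2) x cols[8,16) = 2x8
Unfold 1 (reflect across v@8): 8 holes -> [(0, 0), (0, 2), (0, 3), (0, 12), (0, 13), (0, 15), (1, 7), (1, 8)]
Unfold 2 (reflect across h@2): 16 holes -> [(0, 0), (0, 2), (0, 3), (0, 12), (0, 13), (0, 15), (1, 7), (1, 8), (2, 7), (2, 8), (3, 0), (3, 2), (3, 3), (3, 12), (3, 13), (3, 15)]
Unfold 3 (reflect across h@4): 32 holes -> [(0, 0), (0, 2), (0, 3), (0, 12), (0, 13), (0, 15), (1, 7), (1, 8), (2, 7), (2, 8), (3, 0), (3, 2), (3, 3), (3, 12), (3, 13), (3, 15), (4, 0), (4, 2), (4, 3), (4, 12), (4, 13), (4, 15), (5, 7), (5, 8), (6, 7), (6, 8), (7, 0), (7, 2), (7, 3), (7, 12), (7, 13), (7, 15)]

Answer: O.OO........OO.O
.......OO.......
.......OO.......
O.OO........OO.O
O.OO........OO.O
.......OO.......
.......OO.......
O.OO........OO.O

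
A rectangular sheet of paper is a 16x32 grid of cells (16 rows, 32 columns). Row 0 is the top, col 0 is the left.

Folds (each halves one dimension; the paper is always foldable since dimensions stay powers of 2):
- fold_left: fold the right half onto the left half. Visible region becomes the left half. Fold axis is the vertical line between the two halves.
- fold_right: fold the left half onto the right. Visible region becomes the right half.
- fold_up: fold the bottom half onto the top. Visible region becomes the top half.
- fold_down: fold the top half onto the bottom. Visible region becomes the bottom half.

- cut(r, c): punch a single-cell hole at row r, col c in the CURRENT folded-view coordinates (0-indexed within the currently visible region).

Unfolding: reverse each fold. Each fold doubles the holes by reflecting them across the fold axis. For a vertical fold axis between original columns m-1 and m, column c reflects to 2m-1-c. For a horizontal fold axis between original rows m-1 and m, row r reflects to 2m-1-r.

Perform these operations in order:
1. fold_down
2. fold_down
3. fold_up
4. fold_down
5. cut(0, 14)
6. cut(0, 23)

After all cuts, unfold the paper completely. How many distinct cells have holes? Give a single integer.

Op 1 fold_down: fold axis h@8; visible region now rows[8,16) x cols[0,32) = 8x32
Op 2 fold_down: fold axis h@12; visible region now rows[12,16) x cols[0,32) = 4x32
Op 3 fold_up: fold axis h@14; visible region now rows[12,14) x cols[0,32) = 2x32
Op 4 fold_down: fold axis h@13; visible region now rows[13,14) x cols[0,32) = 1x32
Op 5 cut(0, 14): punch at orig (13,14); cuts so far [(13, 14)]; region rows[13,14) x cols[0,32) = 1x32
Op 6 cut(0, 23): punch at orig (13,23); cuts so far [(13, 14), (13, 23)]; region rows[13,14) x cols[0,32) = 1x32
Unfold 1 (reflect across h@13): 4 holes -> [(12, 14), (12, 23), (13, 14), (13, 23)]
Unfold 2 (reflect across h@14): 8 holes -> [(12, 14), (12, 23), (13, 14), (13, 23), (14, 14), (14, 23), (15, 14), (15, 23)]
Unfold 3 (reflect across h@12): 16 holes -> [(8, 14), (8, 23), (9, 14), (9, 23), (10, 14), (10, 23), (11, 14), (11, 23), (12, 14), (12, 23), (13, 14), (13, 23), (14, 14), (14, 23), (15, 14), (15, 23)]
Unfold 4 (reflect across h@8): 32 holes -> [(0, 14), (0, 23), (1, 14), (1, 23), (2, 14), (2, 23), (3, 14), (3, 23), (4, 14), (4, 23), (5, 14), (5, 23), (6, 14), (6, 23), (7, 14), (7, 23), (8, 14), (8, 23), (9, 14), (9, 23), (10, 14), (10, 23), (11, 14), (11, 23), (12, 14), (12, 23), (13, 14), (13, 23), (14, 14), (14, 23), (15, 14), (15, 23)]

Answer: 32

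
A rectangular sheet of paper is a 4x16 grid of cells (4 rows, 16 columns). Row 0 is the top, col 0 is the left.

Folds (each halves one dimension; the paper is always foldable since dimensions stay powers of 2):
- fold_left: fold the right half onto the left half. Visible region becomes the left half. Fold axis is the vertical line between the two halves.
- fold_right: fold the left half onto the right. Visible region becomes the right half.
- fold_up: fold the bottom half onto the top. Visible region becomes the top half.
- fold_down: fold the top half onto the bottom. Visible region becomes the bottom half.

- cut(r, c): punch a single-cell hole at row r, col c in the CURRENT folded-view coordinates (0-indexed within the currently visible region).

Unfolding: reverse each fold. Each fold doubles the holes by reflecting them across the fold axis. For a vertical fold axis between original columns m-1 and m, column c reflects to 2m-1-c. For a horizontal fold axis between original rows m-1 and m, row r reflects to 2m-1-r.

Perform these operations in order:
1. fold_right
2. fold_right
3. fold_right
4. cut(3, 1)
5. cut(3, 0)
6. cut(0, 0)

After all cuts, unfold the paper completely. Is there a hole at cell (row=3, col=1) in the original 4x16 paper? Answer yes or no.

Op 1 fold_right: fold axis v@8; visible region now rows[0,4) x cols[8,16) = 4x8
Op 2 fold_right: fold axis v@12; visible region now rows[0,4) x cols[12,16) = 4x4
Op 3 fold_right: fold axis v@14; visible region now rows[0,4) x cols[14,16) = 4x2
Op 4 cut(3, 1): punch at orig (3,15); cuts so far [(3, 15)]; region rows[0,4) x cols[14,16) = 4x2
Op 5 cut(3, 0): punch at orig (3,14); cuts so far [(3, 14), (3, 15)]; region rows[0,4) x cols[14,16) = 4x2
Op 6 cut(0, 0): punch at orig (0,14); cuts so far [(0, 14), (3, 14), (3, 15)]; region rows[0,4) x cols[14,16) = 4x2
Unfold 1 (reflect across v@14): 6 holes -> [(0, 13), (0, 14), (3, 12), (3, 13), (3, 14), (3, 15)]
Unfold 2 (reflect across v@12): 12 holes -> [(0, 9), (0, 10), (0, 13), (0, 14), (3, 8), (3, 9), (3, 10), (3, 11), (3, 12), (3, 13), (3, 14), (3, 15)]
Unfold 3 (reflect across v@8): 24 holes -> [(0, 1), (0, 2), (0, 5), (0, 6), (0, 9), (0, 10), (0, 13), (0, 14), (3, 0), (3, 1), (3, 2), (3, 3), (3, 4), (3, 5), (3, 6), (3, 7), (3, 8), (3, 9), (3, 10), (3, 11), (3, 12), (3, 13), (3, 14), (3, 15)]
Holes: [(0, 1), (0, 2), (0, 5), (0, 6), (0, 9), (0, 10), (0, 13), (0, 14), (3, 0), (3, 1), (3, 2), (3, 3), (3, 4), (3, 5), (3, 6), (3, 7), (3, 8), (3, 9), (3, 10), (3, 11), (3, 12), (3, 13), (3, 14), (3, 15)]

Answer: yes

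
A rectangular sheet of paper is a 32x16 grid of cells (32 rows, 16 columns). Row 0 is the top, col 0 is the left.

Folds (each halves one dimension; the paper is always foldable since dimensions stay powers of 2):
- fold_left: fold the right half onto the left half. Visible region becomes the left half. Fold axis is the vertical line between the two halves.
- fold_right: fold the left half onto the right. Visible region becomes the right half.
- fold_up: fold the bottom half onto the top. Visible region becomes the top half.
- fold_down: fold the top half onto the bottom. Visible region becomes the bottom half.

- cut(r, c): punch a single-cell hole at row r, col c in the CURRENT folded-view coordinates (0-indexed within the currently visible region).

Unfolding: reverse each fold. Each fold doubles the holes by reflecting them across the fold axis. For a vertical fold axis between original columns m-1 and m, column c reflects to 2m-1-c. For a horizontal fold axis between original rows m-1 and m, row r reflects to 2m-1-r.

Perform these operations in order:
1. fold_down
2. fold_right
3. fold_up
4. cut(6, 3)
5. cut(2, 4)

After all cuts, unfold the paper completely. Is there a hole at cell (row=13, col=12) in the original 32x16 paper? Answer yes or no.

Op 1 fold_down: fold axis h@16; visible region now rows[16,32) x cols[0,16) = 16x16
Op 2 fold_right: fold axis v@8; visible region now rows[16,32) x cols[8,16) = 16x8
Op 3 fold_up: fold axis h@24; visible region now rows[16,24) x cols[8,16) = 8x8
Op 4 cut(6, 3): punch at orig (22,11); cuts so far [(22, 11)]; region rows[16,24) x cols[8,16) = 8x8
Op 5 cut(2, 4): punch at orig (18,12); cuts so far [(18, 12), (22, 11)]; region rows[16,24) x cols[8,16) = 8x8
Unfold 1 (reflect across h@24): 4 holes -> [(18, 12), (22, 11), (25, 11), (29, 12)]
Unfold 2 (reflect across v@8): 8 holes -> [(18, 3), (18, 12), (22, 4), (22, 11), (25, 4), (25, 11), (29, 3), (29, 12)]
Unfold 3 (reflect across h@16): 16 holes -> [(2, 3), (2, 12), (6, 4), (6, 11), (9, 4), (9, 11), (13, 3), (13, 12), (18, 3), (18, 12), (22, 4), (22, 11), (25, 4), (25, 11), (29, 3), (29, 12)]
Holes: [(2, 3), (2, 12), (6, 4), (6, 11), (9, 4), (9, 11), (13, 3), (13, 12), (18, 3), (18, 12), (22, 4), (22, 11), (25, 4), (25, 11), (29, 3), (29, 12)]

Answer: yes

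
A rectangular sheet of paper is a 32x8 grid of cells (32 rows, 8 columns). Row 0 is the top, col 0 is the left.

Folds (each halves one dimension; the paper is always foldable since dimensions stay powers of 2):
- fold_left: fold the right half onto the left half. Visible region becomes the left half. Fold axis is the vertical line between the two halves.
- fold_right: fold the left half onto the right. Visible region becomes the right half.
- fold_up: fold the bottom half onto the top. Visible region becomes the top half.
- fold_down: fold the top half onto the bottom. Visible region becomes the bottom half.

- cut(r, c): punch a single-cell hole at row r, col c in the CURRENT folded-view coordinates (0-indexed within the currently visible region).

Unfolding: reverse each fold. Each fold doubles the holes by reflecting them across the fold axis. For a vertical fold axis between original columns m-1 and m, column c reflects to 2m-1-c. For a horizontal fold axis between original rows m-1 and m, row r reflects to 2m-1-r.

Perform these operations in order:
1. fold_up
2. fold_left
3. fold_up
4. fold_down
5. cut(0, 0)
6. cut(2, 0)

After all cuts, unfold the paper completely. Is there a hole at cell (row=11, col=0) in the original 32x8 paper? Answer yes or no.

Answer: yes

Derivation:
Op 1 fold_up: fold axis h@16; visible region now rows[0,16) x cols[0,8) = 16x8
Op 2 fold_left: fold axis v@4; visible region now rows[0,16) x cols[0,4) = 16x4
Op 3 fold_up: fold axis h@8; visible region now rows[0,8) x cols[0,4) = 8x4
Op 4 fold_down: fold axis h@4; visible region now rows[4,8) x cols[0,4) = 4x4
Op 5 cut(0, 0): punch at orig (4,0); cuts so far [(4, 0)]; region rows[4,8) x cols[0,4) = 4x4
Op 6 cut(2, 0): punch at orig (6,0); cuts so far [(4, 0), (6, 0)]; region rows[4,8) x cols[0,4) = 4x4
Unfold 1 (reflect across h@4): 4 holes -> [(1, 0), (3, 0), (4, 0), (6, 0)]
Unfold 2 (reflect across h@8): 8 holes -> [(1, 0), (3, 0), (4, 0), (6, 0), (9, 0), (11, 0), (12, 0), (14, 0)]
Unfold 3 (reflect across v@4): 16 holes -> [(1, 0), (1, 7), (3, 0), (3, 7), (4, 0), (4, 7), (6, 0), (6, 7), (9, 0), (9, 7), (11, 0), (11, 7), (12, 0), (12, 7), (14, 0), (14, 7)]
Unfold 4 (reflect across h@16): 32 holes -> [(1, 0), (1, 7), (3, 0), (3, 7), (4, 0), (4, 7), (6, 0), (6, 7), (9, 0), (9, 7), (11, 0), (11, 7), (12, 0), (12, 7), (14, 0), (14, 7), (17, 0), (17, 7), (19, 0), (19, 7), (20, 0), (20, 7), (22, 0), (22, 7), (25, 0), (25, 7), (27, 0), (27, 7), (28, 0), (28, 7), (30, 0), (30, 7)]
Holes: [(1, 0), (1, 7), (3, 0), (3, 7), (4, 0), (4, 7), (6, 0), (6, 7), (9, 0), (9, 7), (11, 0), (11, 7), (12, 0), (12, 7), (14, 0), (14, 7), (17, 0), (17, 7), (19, 0), (19, 7), (20, 0), (20, 7), (22, 0), (22, 7), (25, 0), (25, 7), (27, 0), (27, 7), (28, 0), (28, 7), (30, 0), (30, 7)]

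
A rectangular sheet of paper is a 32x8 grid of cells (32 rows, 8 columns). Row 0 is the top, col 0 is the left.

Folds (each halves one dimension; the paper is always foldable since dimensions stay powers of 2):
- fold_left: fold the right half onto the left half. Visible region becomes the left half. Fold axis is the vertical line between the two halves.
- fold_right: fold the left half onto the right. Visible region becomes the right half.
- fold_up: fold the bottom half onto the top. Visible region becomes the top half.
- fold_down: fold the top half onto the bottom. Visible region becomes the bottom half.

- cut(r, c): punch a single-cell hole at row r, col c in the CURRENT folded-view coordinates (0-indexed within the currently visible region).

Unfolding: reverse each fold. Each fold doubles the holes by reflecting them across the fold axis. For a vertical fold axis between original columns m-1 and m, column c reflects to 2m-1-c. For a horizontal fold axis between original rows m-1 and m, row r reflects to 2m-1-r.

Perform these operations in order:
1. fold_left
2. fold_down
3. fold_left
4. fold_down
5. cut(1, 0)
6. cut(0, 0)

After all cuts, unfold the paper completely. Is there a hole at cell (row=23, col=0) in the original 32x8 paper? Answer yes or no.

Op 1 fold_left: fold axis v@4; visible region now rows[0,32) x cols[0,4) = 32x4
Op 2 fold_down: fold axis h@16; visible region now rows[16,32) x cols[0,4) = 16x4
Op 3 fold_left: fold axis v@2; visible region now rows[16,32) x cols[0,2) = 16x2
Op 4 fold_down: fold axis h@24; visible region now rows[24,32) x cols[0,2) = 8x2
Op 5 cut(1, 0): punch at orig (25,0); cuts so far [(25, 0)]; region rows[24,32) x cols[0,2) = 8x2
Op 6 cut(0, 0): punch at orig (24,0); cuts so far [(24, 0), (25, 0)]; region rows[24,32) x cols[0,2) = 8x2
Unfold 1 (reflect across h@24): 4 holes -> [(22, 0), (23, 0), (24, 0), (25, 0)]
Unfold 2 (reflect across v@2): 8 holes -> [(22, 0), (22, 3), (23, 0), (23, 3), (24, 0), (24, 3), (25, 0), (25, 3)]
Unfold 3 (reflect across h@16): 16 holes -> [(6, 0), (6, 3), (7, 0), (7, 3), (8, 0), (8, 3), (9, 0), (9, 3), (22, 0), (22, 3), (23, 0), (23, 3), (24, 0), (24, 3), (25, 0), (25, 3)]
Unfold 4 (reflect across v@4): 32 holes -> [(6, 0), (6, 3), (6, 4), (6, 7), (7, 0), (7, 3), (7, 4), (7, 7), (8, 0), (8, 3), (8, 4), (8, 7), (9, 0), (9, 3), (9, 4), (9, 7), (22, 0), (22, 3), (22, 4), (22, 7), (23, 0), (23, 3), (23, 4), (23, 7), (24, 0), (24, 3), (24, 4), (24, 7), (25, 0), (25, 3), (25, 4), (25, 7)]
Holes: [(6, 0), (6, 3), (6, 4), (6, 7), (7, 0), (7, 3), (7, 4), (7, 7), (8, 0), (8, 3), (8, 4), (8, 7), (9, 0), (9, 3), (9, 4), (9, 7), (22, 0), (22, 3), (22, 4), (22, 7), (23, 0), (23, 3), (23, 4), (23, 7), (24, 0), (24, 3), (24, 4), (24, 7), (25, 0), (25, 3), (25, 4), (25, 7)]

Answer: yes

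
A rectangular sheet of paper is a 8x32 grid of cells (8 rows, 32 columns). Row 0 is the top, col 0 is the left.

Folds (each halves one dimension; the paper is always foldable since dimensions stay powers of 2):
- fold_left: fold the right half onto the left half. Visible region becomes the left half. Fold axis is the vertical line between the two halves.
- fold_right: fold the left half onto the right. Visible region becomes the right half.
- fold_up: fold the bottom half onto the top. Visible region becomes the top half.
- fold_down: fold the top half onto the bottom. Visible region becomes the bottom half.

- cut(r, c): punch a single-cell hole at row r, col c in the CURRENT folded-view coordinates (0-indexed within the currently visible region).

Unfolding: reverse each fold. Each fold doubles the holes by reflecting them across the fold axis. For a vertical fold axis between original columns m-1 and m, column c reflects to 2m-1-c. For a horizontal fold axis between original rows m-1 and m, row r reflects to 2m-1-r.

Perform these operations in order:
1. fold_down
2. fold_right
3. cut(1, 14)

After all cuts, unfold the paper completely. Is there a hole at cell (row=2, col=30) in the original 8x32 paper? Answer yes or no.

Op 1 fold_down: fold axis h@4; visible region now rows[4,8) x cols[0,32) = 4x32
Op 2 fold_right: fold axis v@16; visible region now rows[4,8) x cols[16,32) = 4x16
Op 3 cut(1, 14): punch at orig (5,30); cuts so far [(5, 30)]; region rows[4,8) x cols[16,32) = 4x16
Unfold 1 (reflect across v@16): 2 holes -> [(5, 1), (5, 30)]
Unfold 2 (reflect across h@4): 4 holes -> [(2, 1), (2, 30), (5, 1), (5, 30)]
Holes: [(2, 1), (2, 30), (5, 1), (5, 30)]

Answer: yes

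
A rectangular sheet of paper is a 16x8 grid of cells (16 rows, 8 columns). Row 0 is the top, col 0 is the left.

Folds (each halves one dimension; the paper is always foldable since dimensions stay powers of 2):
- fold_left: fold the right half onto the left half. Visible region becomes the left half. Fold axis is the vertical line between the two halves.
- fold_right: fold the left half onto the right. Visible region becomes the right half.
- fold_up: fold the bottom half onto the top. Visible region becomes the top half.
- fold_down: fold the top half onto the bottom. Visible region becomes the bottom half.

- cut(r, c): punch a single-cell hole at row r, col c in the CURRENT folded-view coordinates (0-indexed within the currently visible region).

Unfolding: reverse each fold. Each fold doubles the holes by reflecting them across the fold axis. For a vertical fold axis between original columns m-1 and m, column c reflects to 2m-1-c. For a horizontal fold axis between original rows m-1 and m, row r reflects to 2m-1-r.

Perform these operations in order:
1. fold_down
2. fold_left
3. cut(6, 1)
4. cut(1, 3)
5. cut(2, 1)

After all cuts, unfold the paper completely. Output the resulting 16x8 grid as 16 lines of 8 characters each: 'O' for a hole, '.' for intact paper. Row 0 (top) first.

Op 1 fold_down: fold axis h@8; visible region now rows[8,16) x cols[0,8) = 8x8
Op 2 fold_left: fold axis v@4; visible region now rows[8,16) x cols[0,4) = 8x4
Op 3 cut(6, 1): punch at orig (14,1); cuts so far [(14, 1)]; region rows[8,16) x cols[0,4) = 8x4
Op 4 cut(1, 3): punch at orig (9,3); cuts so far [(9, 3), (14, 1)]; region rows[8,16) x cols[0,4) = 8x4
Op 5 cut(2, 1): punch at orig (10,1); cuts so far [(9, 3), (10, 1), (14, 1)]; region rows[8,16) x cols[0,4) = 8x4
Unfold 1 (reflect across v@4): 6 holes -> [(9, 3), (9, 4), (10, 1), (10, 6), (14, 1), (14, 6)]
Unfold 2 (reflect across h@8): 12 holes -> [(1, 1), (1, 6), (5, 1), (5, 6), (6, 3), (6, 4), (9, 3), (9, 4), (10, 1), (10, 6), (14, 1), (14, 6)]

Answer: ........
.O....O.
........
........
........
.O....O.
...OO...
........
........
...OO...
.O....O.
........
........
........
.O....O.
........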